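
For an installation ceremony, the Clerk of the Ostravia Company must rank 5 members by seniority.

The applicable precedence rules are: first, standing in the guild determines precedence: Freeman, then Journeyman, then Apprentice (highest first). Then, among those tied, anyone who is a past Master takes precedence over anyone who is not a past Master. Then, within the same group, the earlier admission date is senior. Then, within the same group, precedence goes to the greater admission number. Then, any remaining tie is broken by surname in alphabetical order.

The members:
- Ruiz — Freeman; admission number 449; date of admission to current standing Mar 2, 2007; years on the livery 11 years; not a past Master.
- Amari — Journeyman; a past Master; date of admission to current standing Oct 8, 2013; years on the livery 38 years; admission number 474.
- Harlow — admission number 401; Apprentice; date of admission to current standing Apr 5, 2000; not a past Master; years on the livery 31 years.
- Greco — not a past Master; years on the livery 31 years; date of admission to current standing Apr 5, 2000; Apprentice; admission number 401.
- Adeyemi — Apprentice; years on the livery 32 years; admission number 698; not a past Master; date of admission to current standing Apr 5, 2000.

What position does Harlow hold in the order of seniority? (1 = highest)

5

By standing in the guild: Ruiz (Freeman); then Amari (Journeyman); then Adeyemi, Greco and Harlow (Apprentice).
Adeyemi, Greco and Harlow are each not a past Master, so the next rule applies.
Adeyemi, Greco and Harlow all have date of admission to current standing Apr 5, 2000, so the next rule applies.
Among Adeyemi, Greco and Harlow, by admission number (higher first): Adeyemi (698) before Greco and Harlow (401).
Among Greco and Harlow, alphabetically by surname: Greco before Harlow.
Order: Ruiz, Amari, Adeyemi, Greco, Harlow. So position 5.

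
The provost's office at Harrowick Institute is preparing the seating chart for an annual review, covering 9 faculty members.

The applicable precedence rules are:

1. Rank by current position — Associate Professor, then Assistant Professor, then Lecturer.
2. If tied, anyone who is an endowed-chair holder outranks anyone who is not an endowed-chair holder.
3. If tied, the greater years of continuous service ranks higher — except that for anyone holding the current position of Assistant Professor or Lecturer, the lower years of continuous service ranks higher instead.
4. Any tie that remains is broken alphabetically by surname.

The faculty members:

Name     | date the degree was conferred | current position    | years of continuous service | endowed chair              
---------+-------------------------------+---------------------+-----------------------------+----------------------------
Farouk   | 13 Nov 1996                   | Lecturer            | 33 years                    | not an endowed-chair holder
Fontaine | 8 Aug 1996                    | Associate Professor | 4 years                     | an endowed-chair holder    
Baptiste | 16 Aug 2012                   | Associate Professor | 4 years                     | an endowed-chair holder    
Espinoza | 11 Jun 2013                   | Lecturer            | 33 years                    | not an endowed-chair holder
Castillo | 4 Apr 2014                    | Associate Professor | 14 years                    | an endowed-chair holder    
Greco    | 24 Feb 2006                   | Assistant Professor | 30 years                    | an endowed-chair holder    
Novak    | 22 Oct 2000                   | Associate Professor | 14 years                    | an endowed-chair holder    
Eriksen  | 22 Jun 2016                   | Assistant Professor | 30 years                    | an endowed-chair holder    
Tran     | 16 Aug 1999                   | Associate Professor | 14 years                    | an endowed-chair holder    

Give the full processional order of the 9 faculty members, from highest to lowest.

Castillo, Novak, Tran, Baptiste, Fontaine, Eriksen, Greco, Espinoza, Farouk

By current position: Castillo, Novak, Tran, Baptiste and Fontaine (Associate Professor); then Eriksen and Greco (Assistant Professor); then Espinoza and Farouk (Lecturer).
Castillo, Novak, Tran, Baptiste and Fontaine are each an endowed-chair holder, so the next rule applies.
Among Castillo, Novak, Tran, Baptiste and Fontaine, by years of continuous service (higher first): Castillo, Novak and Tran (14 years) before Baptiste and Fontaine (4 years).
Among Castillo, Novak and Tran, alphabetically by surname: Castillo before Novak before Tran.
Among Baptiste and Fontaine, alphabetically by surname: Baptiste before Fontaine.
Eriksen and Greco are each an endowed-chair holder, so the next rule applies.
Eriksen and Greco both have years of continuous service 30 years, so the next rule applies.
Among Eriksen and Greco, alphabetically by surname: Eriksen before Greco.
Espinoza and Farouk are each not an endowed-chair holder, so the next rule applies.
Espinoza and Farouk both have years of continuous service 33 years, so the next rule applies.
Among Espinoza and Farouk, alphabetically by surname: Espinoza before Farouk.
Full order: Castillo, Novak, Tran, Baptiste, Fontaine, Eriksen, Greco, Espinoza, Farouk.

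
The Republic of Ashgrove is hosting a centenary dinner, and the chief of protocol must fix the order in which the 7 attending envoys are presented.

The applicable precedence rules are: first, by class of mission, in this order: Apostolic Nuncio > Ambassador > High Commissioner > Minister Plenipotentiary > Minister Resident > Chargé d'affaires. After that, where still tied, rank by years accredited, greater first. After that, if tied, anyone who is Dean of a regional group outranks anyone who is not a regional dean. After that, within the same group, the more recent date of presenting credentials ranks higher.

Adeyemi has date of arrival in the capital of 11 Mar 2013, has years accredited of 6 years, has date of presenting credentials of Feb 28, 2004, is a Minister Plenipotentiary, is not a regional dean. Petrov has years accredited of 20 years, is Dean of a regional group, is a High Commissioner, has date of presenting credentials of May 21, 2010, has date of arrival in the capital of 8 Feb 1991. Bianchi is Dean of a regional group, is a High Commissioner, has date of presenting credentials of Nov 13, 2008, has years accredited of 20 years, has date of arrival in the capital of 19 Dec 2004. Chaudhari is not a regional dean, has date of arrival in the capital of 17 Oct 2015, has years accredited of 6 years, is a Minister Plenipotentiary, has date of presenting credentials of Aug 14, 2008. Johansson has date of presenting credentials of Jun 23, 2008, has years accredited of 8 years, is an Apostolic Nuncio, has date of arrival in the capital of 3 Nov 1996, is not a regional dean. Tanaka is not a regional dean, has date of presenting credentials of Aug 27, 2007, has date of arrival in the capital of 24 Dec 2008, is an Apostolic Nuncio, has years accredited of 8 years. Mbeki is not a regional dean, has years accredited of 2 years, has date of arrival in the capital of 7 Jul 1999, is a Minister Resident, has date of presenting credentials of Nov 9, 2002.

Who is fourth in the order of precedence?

By class of mission: Johansson and Tanaka (Apostolic Nuncio); then Petrov and Bianchi (High Commissioner); then Chaudhari and Adeyemi (Minister Plenipotentiary); then Mbeki (Minister Resident).
Johansson and Tanaka both have years accredited 8 years, so the next rule applies.
Johansson and Tanaka are each not a regional dean, so the next rule applies.
Among Johansson and Tanaka, by date of presenting credentials (later first): Johansson (Jun 23, 2008) before Tanaka (Aug 27, 2007).
Petrov and Bianchi both have years accredited 20 years, so the next rule applies.
Petrov and Bianchi are each Dean of a regional group, so the next rule applies.
Among Petrov and Bianchi, by date of presenting credentials (later first): Petrov (May 21, 2010) before Bianchi (Nov 13, 2008).
Chaudhari and Adeyemi both have years accredited 6 years, so the next rule applies.
Chaudhari and Adeyemi are each not a regional dean, so the next rule applies.
Among Chaudhari and Adeyemi, by date of presenting credentials (later first): Chaudhari (Aug 14, 2008) before Adeyemi (Feb 28, 2004).
Order: Johansson, Tanaka, Petrov, Bianchi, Chaudhari, Adeyemi, Mbeki.

Bianchi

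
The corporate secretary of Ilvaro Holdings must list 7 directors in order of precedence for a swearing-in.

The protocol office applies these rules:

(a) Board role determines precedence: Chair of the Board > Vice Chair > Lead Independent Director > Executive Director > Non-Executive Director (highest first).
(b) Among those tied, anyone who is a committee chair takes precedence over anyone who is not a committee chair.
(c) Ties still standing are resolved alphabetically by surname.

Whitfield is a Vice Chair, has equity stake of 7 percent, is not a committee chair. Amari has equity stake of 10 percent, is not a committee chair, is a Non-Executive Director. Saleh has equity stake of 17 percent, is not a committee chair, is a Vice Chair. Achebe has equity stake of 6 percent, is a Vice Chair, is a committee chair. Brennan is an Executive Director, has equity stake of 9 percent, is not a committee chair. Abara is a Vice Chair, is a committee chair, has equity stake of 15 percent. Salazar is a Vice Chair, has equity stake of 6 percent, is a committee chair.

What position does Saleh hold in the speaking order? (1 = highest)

4

By board role: Abara, Achebe, Salazar, Saleh and Whitfield (Vice Chair); then Brennan (Executive Director); then Amari (Non-Executive Director).
Among Abara, Achebe, Salazar, Saleh and Whitfield, a committee chair before not a committee chair: Abara, Achebe and Salazar (a committee chair) before Saleh and Whitfield (not a committee chair).
Among Abara, Achebe and Salazar, alphabetically by surname: Abara before Achebe before Salazar.
Among Saleh and Whitfield, alphabetically by surname: Saleh before Whitfield.
Order: Abara, Achebe, Salazar, Saleh, Whitfield, Brennan, Amari. So position 4.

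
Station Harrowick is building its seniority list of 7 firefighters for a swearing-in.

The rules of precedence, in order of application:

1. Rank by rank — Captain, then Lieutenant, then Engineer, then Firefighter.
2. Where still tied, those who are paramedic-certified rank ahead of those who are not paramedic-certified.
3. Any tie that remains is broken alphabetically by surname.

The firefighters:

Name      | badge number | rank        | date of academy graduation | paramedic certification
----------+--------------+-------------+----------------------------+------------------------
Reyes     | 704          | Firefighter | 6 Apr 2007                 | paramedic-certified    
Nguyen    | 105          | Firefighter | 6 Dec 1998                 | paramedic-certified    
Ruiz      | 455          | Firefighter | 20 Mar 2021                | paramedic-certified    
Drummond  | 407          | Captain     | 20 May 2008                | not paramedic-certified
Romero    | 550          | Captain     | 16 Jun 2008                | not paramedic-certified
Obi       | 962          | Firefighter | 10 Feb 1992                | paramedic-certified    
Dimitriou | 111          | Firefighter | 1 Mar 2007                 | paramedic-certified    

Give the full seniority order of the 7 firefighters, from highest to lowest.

By rank: Drummond and Romero (Captain); then Dimitriou, Nguyen, Obi, Reyes and Ruiz (Firefighter).
Drummond and Romero are each not paramedic-certified, so the next rule applies.
Among Drummond and Romero, alphabetically by surname: Drummond before Romero.
Dimitriou, Nguyen, Obi, Reyes and Ruiz are each paramedic-certified, so the next rule applies.
Among Dimitriou, Nguyen, Obi, Reyes and Ruiz, alphabetically by surname: Dimitriou before Nguyen before Obi before Reyes before Ruiz.
Full order: Drummond, Romero, Dimitriou, Nguyen, Obi, Reyes, Ruiz.

Drummond, Romero, Dimitriou, Nguyen, Obi, Reyes, Ruiz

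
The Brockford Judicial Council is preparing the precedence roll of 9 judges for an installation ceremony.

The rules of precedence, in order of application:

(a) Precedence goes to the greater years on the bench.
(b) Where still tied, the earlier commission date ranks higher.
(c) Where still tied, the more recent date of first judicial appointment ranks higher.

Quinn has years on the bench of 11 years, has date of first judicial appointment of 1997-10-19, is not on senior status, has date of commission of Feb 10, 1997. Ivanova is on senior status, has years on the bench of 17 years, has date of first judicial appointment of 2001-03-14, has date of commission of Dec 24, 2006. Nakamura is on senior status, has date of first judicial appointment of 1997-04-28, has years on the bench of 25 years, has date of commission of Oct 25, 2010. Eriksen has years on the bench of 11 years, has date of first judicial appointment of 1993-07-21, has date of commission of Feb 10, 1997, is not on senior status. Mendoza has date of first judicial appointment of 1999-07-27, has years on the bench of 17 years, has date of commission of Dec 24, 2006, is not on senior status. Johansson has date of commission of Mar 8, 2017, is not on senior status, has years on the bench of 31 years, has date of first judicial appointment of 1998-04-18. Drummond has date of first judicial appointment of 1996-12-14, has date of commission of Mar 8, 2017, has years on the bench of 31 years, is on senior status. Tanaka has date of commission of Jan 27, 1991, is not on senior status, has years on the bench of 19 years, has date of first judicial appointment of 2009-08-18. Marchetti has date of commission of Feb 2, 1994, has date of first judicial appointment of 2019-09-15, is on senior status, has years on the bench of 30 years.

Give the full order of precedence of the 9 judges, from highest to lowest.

Johansson, Drummond, Marchetti, Nakamura, Tanaka, Ivanova, Mendoza, Quinn, Eriksen

By years on the bench (higher first): Johansson and Drummond (both 31 years); then Marchetti (30 years); then Nakamura (25 years); then Tanaka (19 years); then Ivanova and Mendoza (both 17 years); then Quinn and Eriksen (both 11 years).
Johansson and Drummond both have date of commission Mar 8, 2017, so the next rule applies.
Among Johansson and Drummond, by date of first judicial appointment (later first): Johansson (1998-04-18) before Drummond (1996-12-14).
Ivanova and Mendoza both have date of commission Dec 24, 2006, so the next rule applies.
Among Ivanova and Mendoza, by date of first judicial appointment (later first): Ivanova (2001-03-14) before Mendoza (1999-07-27).
Quinn and Eriksen both have date of commission Feb 10, 1997, so the next rule applies.
Among Quinn and Eriksen, by date of first judicial appointment (later first): Quinn (1997-10-19) before Eriksen (1993-07-21).
Full order: Johansson, Drummond, Marchetti, Nakamura, Tanaka, Ivanova, Mendoza, Quinn, Eriksen.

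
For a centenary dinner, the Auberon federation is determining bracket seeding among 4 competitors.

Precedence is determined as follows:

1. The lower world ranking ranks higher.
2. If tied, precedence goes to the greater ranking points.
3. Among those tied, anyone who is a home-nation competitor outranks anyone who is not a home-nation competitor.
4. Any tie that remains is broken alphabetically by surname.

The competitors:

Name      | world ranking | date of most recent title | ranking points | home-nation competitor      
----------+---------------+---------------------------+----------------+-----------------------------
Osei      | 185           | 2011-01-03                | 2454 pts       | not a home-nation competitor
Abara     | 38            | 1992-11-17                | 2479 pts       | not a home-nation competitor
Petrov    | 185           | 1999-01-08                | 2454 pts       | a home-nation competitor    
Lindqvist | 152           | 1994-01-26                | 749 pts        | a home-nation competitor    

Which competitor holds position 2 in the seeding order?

Lindqvist

By world ranking (lower first): Abara (38); then Lindqvist (152); then Petrov and Osei (both 185).
Petrov and Osei both have ranking points 2454 pts, so the next rule applies.
Among Petrov and Osei, a home-nation competitor before not a home-nation competitor: Petrov (a home-nation competitor) before Osei (not a home-nation competitor).
Order: Abara, Lindqvist, Petrov, Osei.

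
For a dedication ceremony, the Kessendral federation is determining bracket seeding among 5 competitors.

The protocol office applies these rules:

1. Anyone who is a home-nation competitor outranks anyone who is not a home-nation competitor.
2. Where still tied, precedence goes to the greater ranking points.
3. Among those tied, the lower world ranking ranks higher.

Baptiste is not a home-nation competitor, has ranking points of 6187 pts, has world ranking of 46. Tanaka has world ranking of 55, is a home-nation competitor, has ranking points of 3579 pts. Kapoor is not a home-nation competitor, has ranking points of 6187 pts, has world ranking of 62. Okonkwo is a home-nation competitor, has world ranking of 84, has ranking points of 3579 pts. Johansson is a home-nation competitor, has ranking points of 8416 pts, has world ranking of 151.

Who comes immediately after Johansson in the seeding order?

By the first rule: Johansson, Tanaka and Okonkwo (each a home-nation competitor); then Baptiste and Kapoor (both not a home-nation competitor).
Among Johansson, Tanaka and Okonkwo, by ranking points (higher first): Johansson (8416 pts) before Tanaka and Okonkwo (3579 pts).
Among Tanaka and Okonkwo, by world ranking (lower first): Tanaka (55) before Okonkwo (84).
Baptiste and Kapoor both have ranking points 6187 pts, so the next rule applies.
Among Baptiste and Kapoor, by world ranking (lower first): Baptiste (46) before Kapoor (62).
Order: Johansson, Tanaka, Okonkwo, Baptiste, Kapoor.

Tanaka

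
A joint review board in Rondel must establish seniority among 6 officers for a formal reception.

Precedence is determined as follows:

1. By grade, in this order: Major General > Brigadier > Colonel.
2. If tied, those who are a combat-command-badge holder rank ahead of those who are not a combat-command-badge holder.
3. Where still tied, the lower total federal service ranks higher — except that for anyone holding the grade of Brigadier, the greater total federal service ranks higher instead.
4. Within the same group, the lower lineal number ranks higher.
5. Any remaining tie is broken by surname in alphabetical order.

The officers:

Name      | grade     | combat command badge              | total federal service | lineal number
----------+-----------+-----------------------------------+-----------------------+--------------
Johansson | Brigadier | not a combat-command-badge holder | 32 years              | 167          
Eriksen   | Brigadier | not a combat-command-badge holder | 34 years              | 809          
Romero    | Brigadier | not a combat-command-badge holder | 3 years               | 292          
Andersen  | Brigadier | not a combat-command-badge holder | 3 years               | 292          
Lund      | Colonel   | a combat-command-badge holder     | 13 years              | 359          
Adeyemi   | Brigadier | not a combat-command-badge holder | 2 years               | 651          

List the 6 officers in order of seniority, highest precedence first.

Eriksen, Johansson, Andersen, Romero, Adeyemi, Lund

By grade: Eriksen, Johansson, Andersen, Romero and Adeyemi (Brigadier); then Lund (Colonel).
Eriksen, Johansson, Andersen, Romero and Adeyemi are each not a combat-command-badge holder, so the next rule applies.
Among Eriksen, Johansson, Andersen, Romero and Adeyemi, by total federal service (higher first) (reversed rule for this group): Eriksen (34 years) before Johansson (32 years) before Andersen and Romero (3 years) before Adeyemi (2 years).
Andersen and Romero both have lineal number 292, so the next rule applies.
Among Andersen and Romero, alphabetically by surname: Andersen before Romero.
Full order: Eriksen, Johansson, Andersen, Romero, Adeyemi, Lund.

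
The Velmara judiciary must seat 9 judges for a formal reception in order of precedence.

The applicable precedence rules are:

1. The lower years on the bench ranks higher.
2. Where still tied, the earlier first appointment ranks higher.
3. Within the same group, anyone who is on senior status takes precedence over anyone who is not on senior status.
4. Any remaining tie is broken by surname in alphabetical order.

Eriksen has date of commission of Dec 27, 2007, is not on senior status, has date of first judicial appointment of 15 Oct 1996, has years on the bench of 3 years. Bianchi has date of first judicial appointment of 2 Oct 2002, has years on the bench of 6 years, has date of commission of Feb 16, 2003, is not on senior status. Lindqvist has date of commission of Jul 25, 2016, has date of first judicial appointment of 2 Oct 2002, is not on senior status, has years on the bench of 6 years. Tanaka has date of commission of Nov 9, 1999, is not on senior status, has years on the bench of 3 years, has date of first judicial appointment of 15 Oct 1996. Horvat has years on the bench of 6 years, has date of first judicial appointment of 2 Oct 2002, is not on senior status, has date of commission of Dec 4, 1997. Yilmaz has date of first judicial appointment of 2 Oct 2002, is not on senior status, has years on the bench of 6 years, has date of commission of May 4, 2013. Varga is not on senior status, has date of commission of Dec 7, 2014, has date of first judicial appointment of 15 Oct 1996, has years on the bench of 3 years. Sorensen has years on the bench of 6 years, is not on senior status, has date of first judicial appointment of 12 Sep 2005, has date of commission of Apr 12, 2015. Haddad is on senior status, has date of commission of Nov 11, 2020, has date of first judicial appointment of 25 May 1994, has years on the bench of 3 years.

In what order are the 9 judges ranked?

By years on the bench (lower first): Haddad, Eriksen, Tanaka and Varga (each 3 years); then Bianchi, Horvat, Lindqvist, Yilmaz and Sorensen (each 6 years).
Among Haddad, Eriksen, Tanaka and Varga, by date of first judicial appointment (earlier first): Haddad (25 May 1994) before Eriksen, Tanaka and Varga (15 Oct 1996).
Eriksen, Tanaka and Varga are each not on senior status, so the next rule applies.
Among Eriksen, Tanaka and Varga, alphabetically by surname: Eriksen before Tanaka before Varga.
Among Bianchi, Horvat, Lindqvist, Yilmaz and Sorensen, by date of first judicial appointment (earlier first): Bianchi, Horvat, Lindqvist and Yilmaz (2 Oct 2002) before Sorensen (12 Sep 2005).
Bianchi, Horvat, Lindqvist and Yilmaz are each not on senior status, so the next rule applies.
Among Bianchi, Horvat, Lindqvist and Yilmaz, alphabetically by surname: Bianchi before Horvat before Lindqvist before Yilmaz.
Full order: Haddad, Eriksen, Tanaka, Varga, Bianchi, Horvat, Lindqvist, Yilmaz, Sorensen.

Haddad, Eriksen, Tanaka, Varga, Bianchi, Horvat, Lindqvist, Yilmaz, Sorensen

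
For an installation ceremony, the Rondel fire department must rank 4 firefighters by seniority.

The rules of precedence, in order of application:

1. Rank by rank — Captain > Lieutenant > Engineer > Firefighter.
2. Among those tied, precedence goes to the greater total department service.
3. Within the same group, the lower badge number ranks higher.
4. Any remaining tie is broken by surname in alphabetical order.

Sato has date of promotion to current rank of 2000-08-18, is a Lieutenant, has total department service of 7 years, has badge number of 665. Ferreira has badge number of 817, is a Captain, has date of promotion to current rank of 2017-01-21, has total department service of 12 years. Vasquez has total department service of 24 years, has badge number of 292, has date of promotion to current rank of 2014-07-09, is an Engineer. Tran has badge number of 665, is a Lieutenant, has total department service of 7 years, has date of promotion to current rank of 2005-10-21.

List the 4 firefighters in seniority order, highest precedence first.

By rank: Ferreira (Captain); then Sato and Tran (Lieutenant); then Vasquez (Engineer).
Sato and Tran both have total department service 7 years, so the next rule applies.
Sato and Tran both have badge number 665, so the next rule applies.
Among Sato and Tran, alphabetically by surname: Sato before Tran.
Full order: Ferreira, Sato, Tran, Vasquez.

Ferreira, Sato, Tran, Vasquez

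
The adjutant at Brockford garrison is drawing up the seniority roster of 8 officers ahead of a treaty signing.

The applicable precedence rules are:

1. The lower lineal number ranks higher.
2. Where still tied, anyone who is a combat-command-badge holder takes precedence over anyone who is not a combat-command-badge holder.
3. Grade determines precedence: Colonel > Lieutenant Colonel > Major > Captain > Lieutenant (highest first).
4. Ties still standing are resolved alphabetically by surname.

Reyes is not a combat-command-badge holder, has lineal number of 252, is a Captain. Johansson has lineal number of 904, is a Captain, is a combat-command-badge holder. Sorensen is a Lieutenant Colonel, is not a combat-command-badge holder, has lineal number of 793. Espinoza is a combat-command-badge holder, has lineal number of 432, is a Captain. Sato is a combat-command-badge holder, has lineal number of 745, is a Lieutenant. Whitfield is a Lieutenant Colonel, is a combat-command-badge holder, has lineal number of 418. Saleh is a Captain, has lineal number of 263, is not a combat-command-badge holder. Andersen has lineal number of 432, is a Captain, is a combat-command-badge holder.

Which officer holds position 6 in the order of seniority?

By lineal number (lower first): Reyes (252); then Saleh (263); then Whitfield (418); then Andersen and Espinoza (both 432); then Sato (745); then Sorensen (793); then Johansson (904).
Andersen and Espinoza are each a combat-command-badge holder, so the next rule applies.
Andersen and Espinoza are each Captain, so the next rule applies.
Among Andersen and Espinoza, alphabetically by surname: Andersen before Espinoza.
Order: Reyes, Saleh, Whitfield, Andersen, Espinoza, Sato, Sorensen, Johansson.

Sato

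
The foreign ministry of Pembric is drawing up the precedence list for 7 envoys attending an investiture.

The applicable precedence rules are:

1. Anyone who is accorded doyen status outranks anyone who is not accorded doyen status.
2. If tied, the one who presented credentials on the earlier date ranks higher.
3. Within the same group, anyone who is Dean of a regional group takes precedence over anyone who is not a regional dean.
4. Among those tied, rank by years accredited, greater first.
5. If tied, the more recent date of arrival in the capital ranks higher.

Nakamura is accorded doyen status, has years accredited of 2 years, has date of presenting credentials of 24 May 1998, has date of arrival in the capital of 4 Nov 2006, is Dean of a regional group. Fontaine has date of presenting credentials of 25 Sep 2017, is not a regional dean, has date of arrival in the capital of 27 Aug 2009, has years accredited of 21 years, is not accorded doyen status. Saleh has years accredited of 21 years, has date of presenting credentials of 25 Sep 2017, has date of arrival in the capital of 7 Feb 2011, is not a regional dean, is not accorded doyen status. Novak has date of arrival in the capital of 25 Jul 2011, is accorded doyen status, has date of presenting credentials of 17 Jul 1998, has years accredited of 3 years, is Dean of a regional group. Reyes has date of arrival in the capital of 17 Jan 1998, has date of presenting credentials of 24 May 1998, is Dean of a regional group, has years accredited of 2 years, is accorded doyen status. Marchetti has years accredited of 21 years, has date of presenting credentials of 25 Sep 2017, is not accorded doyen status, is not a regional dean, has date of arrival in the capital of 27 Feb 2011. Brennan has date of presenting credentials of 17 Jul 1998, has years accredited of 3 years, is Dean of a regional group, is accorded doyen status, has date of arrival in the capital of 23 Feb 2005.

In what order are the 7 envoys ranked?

By the first rule: Nakamura, Reyes, Novak and Brennan (each accorded doyen status); then Marchetti, Saleh and Fontaine (each not accorded doyen status).
Among Nakamura, Reyes, Novak and Brennan, by date of presenting credentials (earlier first): Nakamura and Reyes (24 May 1998) before Novak and Brennan (17 Jul 1998).
Nakamura and Reyes are each Dean of a regional group, so the next rule applies.
Nakamura and Reyes both have years accredited 2 years, so the next rule applies.
Among Nakamura and Reyes, by date of arrival in the capital (later first): Nakamura (4 Nov 2006) before Reyes (17 Jan 1998).
Novak and Brennan are each Dean of a regional group, so the next rule applies.
Novak and Brennan both have years accredited 3 years, so the next rule applies.
Among Novak and Brennan, by date of arrival in the capital (later first): Novak (25 Jul 2011) before Brennan (23 Feb 2005).
Marchetti, Saleh and Fontaine all have date of presenting credentials 25 Sep 2017, so the next rule applies.
Marchetti, Saleh and Fontaine are each not a regional dean, so the next rule applies.
Marchetti, Saleh and Fontaine all have years accredited 21 years, so the next rule applies.
Among Marchetti, Saleh and Fontaine, by date of arrival in the capital (later first): Marchetti (27 Feb 2011) before Saleh (7 Feb 2011) before Fontaine (27 Aug 2009).
Full order: Nakamura, Reyes, Novak, Brennan, Marchetti, Saleh, Fontaine.

Nakamura, Reyes, Novak, Brennan, Marchetti, Saleh, Fontaine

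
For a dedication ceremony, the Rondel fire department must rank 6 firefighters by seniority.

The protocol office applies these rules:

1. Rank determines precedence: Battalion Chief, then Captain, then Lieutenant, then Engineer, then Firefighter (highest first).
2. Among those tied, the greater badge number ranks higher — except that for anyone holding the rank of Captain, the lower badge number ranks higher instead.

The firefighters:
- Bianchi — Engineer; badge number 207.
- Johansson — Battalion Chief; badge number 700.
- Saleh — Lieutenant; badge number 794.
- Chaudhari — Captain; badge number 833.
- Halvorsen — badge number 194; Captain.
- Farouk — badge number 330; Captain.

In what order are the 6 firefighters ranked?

By rank: Johansson (Battalion Chief); then Halvorsen, Farouk and Chaudhari (Captain); then Saleh (Lieutenant); then Bianchi (Engineer).
Among Halvorsen, Farouk and Chaudhari, by badge number (lower first) (reversed rule for this group): Halvorsen (194) before Farouk (330) before Chaudhari (833).
Full order: Johansson, Halvorsen, Farouk, Chaudhari, Saleh, Bianchi.

Johansson, Halvorsen, Farouk, Chaudhari, Saleh, Bianchi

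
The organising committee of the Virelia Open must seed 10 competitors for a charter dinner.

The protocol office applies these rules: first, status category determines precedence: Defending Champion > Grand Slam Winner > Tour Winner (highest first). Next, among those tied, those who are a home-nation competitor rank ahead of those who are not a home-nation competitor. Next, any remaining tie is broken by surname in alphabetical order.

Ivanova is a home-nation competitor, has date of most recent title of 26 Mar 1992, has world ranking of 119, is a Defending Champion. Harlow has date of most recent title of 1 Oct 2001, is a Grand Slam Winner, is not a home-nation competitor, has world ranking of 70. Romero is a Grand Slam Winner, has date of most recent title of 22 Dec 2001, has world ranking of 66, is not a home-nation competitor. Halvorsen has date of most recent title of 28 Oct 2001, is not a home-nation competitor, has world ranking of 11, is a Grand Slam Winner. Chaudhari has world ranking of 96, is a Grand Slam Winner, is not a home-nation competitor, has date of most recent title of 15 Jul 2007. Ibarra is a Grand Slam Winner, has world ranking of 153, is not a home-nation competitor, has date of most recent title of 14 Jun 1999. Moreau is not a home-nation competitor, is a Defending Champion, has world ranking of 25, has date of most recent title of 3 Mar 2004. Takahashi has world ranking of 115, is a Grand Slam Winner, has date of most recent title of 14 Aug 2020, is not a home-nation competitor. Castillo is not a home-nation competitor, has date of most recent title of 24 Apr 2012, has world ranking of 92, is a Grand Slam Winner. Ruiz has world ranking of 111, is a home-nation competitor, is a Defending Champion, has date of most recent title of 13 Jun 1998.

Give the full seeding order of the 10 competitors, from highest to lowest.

Ivanova, Ruiz, Moreau, Castillo, Chaudhari, Halvorsen, Harlow, Ibarra, Romero, Takahashi

By status category: Ivanova, Ruiz and Moreau (Defending Champion); then Castillo, Chaudhari, Halvorsen, Harlow, Ibarra, Romero and Takahashi (Grand Slam Winner).
Among Ivanova, Ruiz and Moreau, a home-nation competitor before not a home-nation competitor: Ivanova and Ruiz (a home-nation competitor) before Moreau (not a home-nation competitor).
Among Ivanova and Ruiz, alphabetically by surname: Ivanova before Ruiz.
Castillo, Chaudhari, Halvorsen, Harlow, Ibarra, Romero and Takahashi are each not a home-nation competitor, so the next rule applies.
Among Castillo, Chaudhari, Halvorsen, Harlow, Ibarra, Romero and Takahashi, alphabetically by surname: Castillo before Chaudhari before Halvorsen before Harlow before Ibarra before Romero before Takahashi.
Full order: Ivanova, Ruiz, Moreau, Castillo, Chaudhari, Halvorsen, Harlow, Ibarra, Romero, Takahashi.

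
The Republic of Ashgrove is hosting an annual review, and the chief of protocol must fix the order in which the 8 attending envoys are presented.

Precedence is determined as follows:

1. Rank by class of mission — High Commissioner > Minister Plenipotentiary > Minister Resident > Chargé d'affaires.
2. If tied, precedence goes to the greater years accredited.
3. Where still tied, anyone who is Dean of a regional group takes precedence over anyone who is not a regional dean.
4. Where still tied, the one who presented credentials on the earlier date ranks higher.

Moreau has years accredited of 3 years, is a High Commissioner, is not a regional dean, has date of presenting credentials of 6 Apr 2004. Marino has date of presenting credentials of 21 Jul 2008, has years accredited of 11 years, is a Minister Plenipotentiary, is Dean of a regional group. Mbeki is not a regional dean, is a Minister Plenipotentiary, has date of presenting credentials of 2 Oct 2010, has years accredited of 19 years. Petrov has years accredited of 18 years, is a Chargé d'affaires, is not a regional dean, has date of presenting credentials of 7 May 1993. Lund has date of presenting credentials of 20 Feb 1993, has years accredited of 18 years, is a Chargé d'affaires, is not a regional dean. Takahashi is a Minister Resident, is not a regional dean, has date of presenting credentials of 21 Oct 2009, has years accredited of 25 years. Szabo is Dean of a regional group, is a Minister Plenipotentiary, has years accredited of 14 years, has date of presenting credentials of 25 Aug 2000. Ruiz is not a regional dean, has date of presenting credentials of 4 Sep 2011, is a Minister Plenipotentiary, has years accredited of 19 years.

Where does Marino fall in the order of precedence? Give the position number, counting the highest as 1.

5

By class of mission: Moreau (High Commissioner); then Mbeki, Ruiz, Szabo and Marino (Minister Plenipotentiary); then Takahashi (Minister Resident); then Lund and Petrov (Chargé d'affaires).
Among Mbeki, Ruiz, Szabo and Marino, by years accredited (higher first): Mbeki and Ruiz (19 years) before Szabo (14 years) before Marino (11 years).
Mbeki and Ruiz are each not a regional dean, so the next rule applies.
Among Mbeki and Ruiz, by date of presenting credentials (earlier first): Mbeki (2 Oct 2010) before Ruiz (4 Sep 2011).
Lund and Petrov both have years accredited 18 years, so the next rule applies.
Lund and Petrov are each not a regional dean, so the next rule applies.
Among Lund and Petrov, by date of presenting credentials (earlier first): Lund (20 Feb 1993) before Petrov (7 May 1993).
Order: Moreau, Mbeki, Ruiz, Szabo, Marino, Takahashi, Lund, Petrov. So position 5.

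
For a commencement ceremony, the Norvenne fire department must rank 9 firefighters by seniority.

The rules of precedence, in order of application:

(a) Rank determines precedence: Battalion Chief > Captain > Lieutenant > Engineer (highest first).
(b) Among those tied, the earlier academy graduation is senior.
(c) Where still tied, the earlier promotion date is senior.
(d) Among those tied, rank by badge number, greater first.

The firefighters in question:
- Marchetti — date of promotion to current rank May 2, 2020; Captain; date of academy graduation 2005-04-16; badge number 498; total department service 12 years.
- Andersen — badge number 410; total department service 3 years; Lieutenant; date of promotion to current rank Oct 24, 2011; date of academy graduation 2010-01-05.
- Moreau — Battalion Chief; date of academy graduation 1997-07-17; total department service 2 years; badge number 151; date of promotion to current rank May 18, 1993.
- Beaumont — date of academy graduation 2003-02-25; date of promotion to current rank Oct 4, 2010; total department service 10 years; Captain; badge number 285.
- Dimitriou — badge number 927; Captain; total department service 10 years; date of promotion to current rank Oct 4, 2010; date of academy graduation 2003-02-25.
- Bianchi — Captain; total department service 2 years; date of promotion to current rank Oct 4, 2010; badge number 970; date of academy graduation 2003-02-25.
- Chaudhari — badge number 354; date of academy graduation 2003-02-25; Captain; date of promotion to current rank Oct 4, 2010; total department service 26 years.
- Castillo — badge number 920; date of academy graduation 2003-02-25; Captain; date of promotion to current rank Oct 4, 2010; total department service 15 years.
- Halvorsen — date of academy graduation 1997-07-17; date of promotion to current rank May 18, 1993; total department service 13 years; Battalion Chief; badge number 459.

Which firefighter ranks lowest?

By rank: Halvorsen and Moreau (Battalion Chief); then Bianchi, Dimitriou, Castillo, Chaudhari, Beaumont and Marchetti (Captain); then Andersen (Lieutenant).
Halvorsen and Moreau both have date of academy graduation 1997-07-17, so the next rule applies.
Halvorsen and Moreau both have date of promotion to current rank May 18, 1993, so the next rule applies.
Among Halvorsen and Moreau, by badge number (higher first): Halvorsen (459) before Moreau (151).
Among Bianchi, Dimitriou, Castillo, Chaudhari, Beaumont and Marchetti, by date of academy graduation (earlier first): Bianchi, Dimitriou, Castillo, Chaudhari and Beaumont (2003-02-25) before Marchetti (2005-04-16).
Bianchi, Dimitriou, Castillo, Chaudhari and Beaumont all have date of promotion to current rank Oct 4, 2010, so the next rule applies.
Among Bianchi, Dimitriou, Castillo, Chaudhari and Beaumont, by badge number (higher first): Bianchi (970) before Dimitriou (927) before Castillo (920) before Chaudhari (354) before Beaumont (285).
Order: Halvorsen, Moreau, Bianchi, Dimitriou, Castillo, Chaudhari, Beaumont, Marchetti, Andersen.

Andersen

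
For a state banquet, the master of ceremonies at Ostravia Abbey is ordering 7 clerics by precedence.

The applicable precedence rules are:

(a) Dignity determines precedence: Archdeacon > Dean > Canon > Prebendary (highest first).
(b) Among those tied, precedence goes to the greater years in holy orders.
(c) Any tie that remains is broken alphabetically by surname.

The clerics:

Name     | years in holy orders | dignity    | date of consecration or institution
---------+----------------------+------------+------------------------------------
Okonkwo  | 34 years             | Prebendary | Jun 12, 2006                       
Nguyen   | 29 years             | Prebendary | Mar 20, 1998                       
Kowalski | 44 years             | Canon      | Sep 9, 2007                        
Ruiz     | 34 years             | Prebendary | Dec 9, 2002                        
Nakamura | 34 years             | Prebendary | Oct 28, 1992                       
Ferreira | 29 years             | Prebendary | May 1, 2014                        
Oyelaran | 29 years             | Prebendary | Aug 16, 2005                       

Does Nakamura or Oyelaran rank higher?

By dignity: Kowalski (Canon); then Nakamura, Okonkwo, Ruiz, Ferreira, Nguyen and Oyelaran (Prebendary).
Among Nakamura, Okonkwo, Ruiz, Ferreira, Nguyen and Oyelaran, by years in holy orders (higher first): Nakamura, Okonkwo and Ruiz (34 years) before Ferreira, Nguyen and Oyelaran (29 years).
Among Nakamura, Okonkwo and Ruiz, alphabetically by surname: Nakamura before Okonkwo before Ruiz.
Among Ferreira, Nguyen and Oyelaran, alphabetically by surname: Ferreira before Nguyen before Oyelaran.
So Nakamura takes precedence.

Nakamura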